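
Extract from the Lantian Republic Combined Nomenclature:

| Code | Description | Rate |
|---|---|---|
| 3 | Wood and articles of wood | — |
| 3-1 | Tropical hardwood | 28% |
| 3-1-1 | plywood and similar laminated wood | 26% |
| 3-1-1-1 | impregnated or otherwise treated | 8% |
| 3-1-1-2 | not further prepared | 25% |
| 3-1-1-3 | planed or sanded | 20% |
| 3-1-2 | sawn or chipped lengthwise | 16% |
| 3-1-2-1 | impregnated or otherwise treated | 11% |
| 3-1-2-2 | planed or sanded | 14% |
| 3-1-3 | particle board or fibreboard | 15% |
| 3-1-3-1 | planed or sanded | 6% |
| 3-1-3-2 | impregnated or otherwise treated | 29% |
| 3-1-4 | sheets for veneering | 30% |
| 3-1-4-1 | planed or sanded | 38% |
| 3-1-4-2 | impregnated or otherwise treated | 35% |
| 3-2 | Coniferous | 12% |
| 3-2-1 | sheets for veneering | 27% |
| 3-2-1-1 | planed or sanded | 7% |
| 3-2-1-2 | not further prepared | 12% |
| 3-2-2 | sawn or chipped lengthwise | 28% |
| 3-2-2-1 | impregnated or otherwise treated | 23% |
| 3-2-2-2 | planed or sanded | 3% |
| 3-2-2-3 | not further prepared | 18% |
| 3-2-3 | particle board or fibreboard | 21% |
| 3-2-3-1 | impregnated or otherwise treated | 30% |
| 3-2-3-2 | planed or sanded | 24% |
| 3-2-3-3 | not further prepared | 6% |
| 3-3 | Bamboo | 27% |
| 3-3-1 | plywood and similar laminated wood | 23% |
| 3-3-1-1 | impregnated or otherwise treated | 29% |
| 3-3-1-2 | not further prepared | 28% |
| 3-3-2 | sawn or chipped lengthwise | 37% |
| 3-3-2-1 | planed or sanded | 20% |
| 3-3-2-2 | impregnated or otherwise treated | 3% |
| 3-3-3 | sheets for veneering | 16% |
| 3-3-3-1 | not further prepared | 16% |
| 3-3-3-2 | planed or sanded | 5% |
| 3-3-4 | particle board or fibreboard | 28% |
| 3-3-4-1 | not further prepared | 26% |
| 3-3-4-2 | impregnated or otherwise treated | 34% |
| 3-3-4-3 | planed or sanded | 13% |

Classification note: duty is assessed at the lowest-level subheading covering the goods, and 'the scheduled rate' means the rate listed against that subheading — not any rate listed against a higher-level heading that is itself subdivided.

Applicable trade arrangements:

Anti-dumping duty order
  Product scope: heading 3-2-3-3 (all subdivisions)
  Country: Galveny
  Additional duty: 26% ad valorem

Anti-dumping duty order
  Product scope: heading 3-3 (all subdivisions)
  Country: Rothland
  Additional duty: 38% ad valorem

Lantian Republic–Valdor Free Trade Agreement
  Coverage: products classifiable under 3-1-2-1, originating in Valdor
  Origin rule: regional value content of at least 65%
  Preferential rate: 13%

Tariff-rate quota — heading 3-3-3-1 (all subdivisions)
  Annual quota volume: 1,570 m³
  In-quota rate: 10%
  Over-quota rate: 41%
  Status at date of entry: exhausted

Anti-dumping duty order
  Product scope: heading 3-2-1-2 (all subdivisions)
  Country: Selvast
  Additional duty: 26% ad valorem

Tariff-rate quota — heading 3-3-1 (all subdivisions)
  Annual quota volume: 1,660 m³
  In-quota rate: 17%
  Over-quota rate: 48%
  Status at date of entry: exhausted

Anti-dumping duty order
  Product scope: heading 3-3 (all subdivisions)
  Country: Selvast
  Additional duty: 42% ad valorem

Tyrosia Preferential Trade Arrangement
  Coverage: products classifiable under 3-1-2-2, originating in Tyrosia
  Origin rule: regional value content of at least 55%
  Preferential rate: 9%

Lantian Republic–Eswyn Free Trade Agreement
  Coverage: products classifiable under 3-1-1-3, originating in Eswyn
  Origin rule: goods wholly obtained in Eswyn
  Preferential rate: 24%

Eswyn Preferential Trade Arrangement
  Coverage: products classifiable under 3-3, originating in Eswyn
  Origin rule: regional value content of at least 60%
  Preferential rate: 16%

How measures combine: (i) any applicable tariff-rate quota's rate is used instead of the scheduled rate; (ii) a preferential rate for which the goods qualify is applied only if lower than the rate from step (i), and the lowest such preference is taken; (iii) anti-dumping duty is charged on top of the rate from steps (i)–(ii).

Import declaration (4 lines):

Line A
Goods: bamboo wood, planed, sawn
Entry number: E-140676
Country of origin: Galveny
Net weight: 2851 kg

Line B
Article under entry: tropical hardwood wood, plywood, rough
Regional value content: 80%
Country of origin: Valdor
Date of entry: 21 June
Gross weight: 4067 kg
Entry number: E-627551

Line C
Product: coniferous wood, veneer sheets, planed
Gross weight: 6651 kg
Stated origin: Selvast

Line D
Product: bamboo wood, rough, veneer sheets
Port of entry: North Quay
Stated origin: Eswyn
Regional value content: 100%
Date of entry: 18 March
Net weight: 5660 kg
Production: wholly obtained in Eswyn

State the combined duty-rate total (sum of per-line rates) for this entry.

68%

Line A: bamboo → 3-3; sawn → 3-3-2; planed → 3-3-2-1. Scheduled 20%. No special measure applies. → 20%.
Line B: tropical hardwood → 3-1; plywood → 3-1-1; rough → 3-1-1-2. Scheduled 25%. Valdor agreement on 3-1-2-1: 3-1-1-2 not covered. → 25%.
Line C: coniferous → 3-2; veneer sheets → 3-2-1; planed → 3-2-1-1. Scheduled 7%. No special measure applies. → 7%.
Line D: bamboo → 3-3; veneer sheets → 3-3-3; rough → 3-3-3-1. Scheduled 16%. quota on 3-3-3-1 exhausted → over-quota 41%; Eswyn agreement on 3-1-1-3: 3-3-3-1 not covered; Eswyn agreement on 3-3: RVC ≥ 60% → 16% available; preferential 16%. → 16%.
Sum: 20% + 25% + 7% + 16% = 68%.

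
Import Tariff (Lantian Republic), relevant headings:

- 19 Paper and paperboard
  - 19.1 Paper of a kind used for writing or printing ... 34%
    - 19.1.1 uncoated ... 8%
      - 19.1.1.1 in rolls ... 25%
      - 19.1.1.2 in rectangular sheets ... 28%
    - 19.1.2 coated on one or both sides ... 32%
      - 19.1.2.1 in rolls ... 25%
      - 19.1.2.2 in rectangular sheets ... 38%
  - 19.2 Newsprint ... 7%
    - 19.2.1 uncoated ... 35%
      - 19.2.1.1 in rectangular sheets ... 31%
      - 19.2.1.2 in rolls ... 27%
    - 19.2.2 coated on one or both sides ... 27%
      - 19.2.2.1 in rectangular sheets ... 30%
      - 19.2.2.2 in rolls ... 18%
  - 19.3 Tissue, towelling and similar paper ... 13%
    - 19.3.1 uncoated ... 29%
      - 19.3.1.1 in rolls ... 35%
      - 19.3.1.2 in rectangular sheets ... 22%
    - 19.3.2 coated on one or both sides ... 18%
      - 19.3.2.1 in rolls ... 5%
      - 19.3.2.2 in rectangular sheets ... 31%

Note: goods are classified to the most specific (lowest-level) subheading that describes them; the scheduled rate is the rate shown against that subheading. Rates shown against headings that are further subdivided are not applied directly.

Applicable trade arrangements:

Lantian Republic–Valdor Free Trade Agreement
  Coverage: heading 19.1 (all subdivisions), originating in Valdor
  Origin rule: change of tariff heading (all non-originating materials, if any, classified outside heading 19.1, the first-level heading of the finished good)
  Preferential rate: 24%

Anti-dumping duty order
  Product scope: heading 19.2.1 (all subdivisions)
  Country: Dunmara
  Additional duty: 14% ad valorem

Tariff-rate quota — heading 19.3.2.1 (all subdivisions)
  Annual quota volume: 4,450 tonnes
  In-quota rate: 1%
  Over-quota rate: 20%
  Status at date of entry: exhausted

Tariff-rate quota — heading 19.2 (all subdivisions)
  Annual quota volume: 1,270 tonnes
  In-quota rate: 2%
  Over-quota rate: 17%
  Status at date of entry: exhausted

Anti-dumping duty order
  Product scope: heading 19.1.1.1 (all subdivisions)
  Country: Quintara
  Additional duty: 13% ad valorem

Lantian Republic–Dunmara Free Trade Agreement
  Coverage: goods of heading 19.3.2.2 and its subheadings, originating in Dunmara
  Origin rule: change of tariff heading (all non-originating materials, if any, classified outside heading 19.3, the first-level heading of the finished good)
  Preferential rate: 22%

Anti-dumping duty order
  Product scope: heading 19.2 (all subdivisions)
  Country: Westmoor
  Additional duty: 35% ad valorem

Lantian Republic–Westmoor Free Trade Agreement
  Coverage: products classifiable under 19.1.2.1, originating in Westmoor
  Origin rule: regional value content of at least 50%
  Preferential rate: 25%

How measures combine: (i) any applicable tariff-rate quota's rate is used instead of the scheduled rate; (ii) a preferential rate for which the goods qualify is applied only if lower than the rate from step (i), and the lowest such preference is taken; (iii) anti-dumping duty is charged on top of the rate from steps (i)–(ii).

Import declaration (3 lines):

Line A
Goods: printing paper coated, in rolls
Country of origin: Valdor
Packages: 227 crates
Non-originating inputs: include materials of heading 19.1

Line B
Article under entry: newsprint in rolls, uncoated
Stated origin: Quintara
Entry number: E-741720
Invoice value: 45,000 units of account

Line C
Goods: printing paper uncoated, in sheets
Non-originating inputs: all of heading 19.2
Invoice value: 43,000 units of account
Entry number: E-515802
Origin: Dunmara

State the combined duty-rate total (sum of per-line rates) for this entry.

Line A: printing paper → 19.1; coated → 19.1.2; in rolls → 19.1.2.1. Scheduled 25%. Valdor agreement on 19.1: CTH not met. → 25%.
Line B: newsprint → 19.2; uncoated → 19.2.1; in rolls → 19.2.1.2. Scheduled 27%. quota on 19.2 exhausted → over-quota 17%. → 17%.
Line C: printing paper → 19.1; uncoated → 19.1.1; in sheets → 19.1.1.2. Scheduled 28%. Dunmara agreement on 19.3.2.2: 19.1.1.2 not covered. → 28%.
Sum: 25% + 17% + 28% = 70%.

70%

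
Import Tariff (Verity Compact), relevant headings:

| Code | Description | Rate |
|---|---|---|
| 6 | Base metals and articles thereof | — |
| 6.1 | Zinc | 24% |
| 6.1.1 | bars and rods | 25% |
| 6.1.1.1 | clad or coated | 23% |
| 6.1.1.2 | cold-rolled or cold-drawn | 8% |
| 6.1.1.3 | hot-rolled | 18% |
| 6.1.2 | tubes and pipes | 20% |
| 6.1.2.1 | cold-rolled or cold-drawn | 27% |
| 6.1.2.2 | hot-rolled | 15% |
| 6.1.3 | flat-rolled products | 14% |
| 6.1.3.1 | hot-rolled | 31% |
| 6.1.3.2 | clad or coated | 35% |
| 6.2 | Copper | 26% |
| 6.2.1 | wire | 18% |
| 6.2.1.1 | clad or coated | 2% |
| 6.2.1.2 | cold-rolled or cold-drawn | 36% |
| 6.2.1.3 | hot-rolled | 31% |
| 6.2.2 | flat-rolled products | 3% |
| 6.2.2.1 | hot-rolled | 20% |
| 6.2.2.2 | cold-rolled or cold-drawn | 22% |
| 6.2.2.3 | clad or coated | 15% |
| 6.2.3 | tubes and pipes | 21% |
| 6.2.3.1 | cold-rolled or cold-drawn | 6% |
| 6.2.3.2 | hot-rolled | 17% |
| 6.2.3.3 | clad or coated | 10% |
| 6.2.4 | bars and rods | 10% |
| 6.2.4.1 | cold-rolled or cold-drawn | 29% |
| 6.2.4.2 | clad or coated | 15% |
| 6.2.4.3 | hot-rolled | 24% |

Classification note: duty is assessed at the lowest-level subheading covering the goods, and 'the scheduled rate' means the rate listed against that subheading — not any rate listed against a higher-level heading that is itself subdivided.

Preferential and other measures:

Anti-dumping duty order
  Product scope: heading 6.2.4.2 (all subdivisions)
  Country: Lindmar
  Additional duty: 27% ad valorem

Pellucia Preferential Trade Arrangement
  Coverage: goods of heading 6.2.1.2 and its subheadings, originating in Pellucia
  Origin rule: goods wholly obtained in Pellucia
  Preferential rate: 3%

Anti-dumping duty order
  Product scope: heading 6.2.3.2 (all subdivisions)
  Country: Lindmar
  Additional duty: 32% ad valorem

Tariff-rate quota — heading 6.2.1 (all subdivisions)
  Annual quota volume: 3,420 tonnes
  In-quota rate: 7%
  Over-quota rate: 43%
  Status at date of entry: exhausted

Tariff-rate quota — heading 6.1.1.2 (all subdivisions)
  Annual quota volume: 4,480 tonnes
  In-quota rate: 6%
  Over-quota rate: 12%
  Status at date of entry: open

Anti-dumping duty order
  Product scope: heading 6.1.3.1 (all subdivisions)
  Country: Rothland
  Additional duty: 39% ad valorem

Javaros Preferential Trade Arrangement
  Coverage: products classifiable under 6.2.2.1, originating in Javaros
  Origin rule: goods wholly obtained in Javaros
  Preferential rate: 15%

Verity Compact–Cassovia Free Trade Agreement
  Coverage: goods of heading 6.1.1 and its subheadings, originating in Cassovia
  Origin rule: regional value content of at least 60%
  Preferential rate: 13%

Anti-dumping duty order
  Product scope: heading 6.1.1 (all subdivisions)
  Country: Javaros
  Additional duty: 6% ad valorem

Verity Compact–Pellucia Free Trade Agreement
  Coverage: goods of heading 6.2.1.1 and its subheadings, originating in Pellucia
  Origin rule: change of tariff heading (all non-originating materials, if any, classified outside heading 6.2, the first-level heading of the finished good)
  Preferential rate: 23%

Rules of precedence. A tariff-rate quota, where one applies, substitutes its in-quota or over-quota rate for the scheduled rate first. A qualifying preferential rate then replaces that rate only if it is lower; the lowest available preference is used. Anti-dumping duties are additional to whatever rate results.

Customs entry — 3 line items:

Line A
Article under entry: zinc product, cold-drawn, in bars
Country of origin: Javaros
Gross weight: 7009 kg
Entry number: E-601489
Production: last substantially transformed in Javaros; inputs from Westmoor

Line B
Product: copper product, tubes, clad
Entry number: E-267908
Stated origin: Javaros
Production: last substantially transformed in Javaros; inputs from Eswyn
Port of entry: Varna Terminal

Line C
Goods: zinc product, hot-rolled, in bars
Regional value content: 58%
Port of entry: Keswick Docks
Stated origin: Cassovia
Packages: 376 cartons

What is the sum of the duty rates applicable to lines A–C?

Line A: zinc → 6.1; in bars → 6.1.1; cold-drawn → 6.1.1.2. Scheduled 8%. quota on 6.1.1.2 open → in-quota 6%; Javaros agreement on 6.2.2.1: 6.1.1.2 not covered; anti-dumping (Javaros, 6.1.1): +6%; total 6% + 6% = 12%. → 12%.
Line B: copper → 6.2; tubes → 6.2.3; clad → 6.2.3.3. Scheduled 10%. Javaros agreement on 6.2.2.1: 6.2.3.3 not covered. → 10%.
Line C: zinc → 6.1; in bars → 6.1.1; hot-rolled → 6.1.1.3. Scheduled 18%. Cassovia agreement on 6.1.1: RVC < 60%. → 18%.
Sum: 12% + 10% + 18% = 40%.

40%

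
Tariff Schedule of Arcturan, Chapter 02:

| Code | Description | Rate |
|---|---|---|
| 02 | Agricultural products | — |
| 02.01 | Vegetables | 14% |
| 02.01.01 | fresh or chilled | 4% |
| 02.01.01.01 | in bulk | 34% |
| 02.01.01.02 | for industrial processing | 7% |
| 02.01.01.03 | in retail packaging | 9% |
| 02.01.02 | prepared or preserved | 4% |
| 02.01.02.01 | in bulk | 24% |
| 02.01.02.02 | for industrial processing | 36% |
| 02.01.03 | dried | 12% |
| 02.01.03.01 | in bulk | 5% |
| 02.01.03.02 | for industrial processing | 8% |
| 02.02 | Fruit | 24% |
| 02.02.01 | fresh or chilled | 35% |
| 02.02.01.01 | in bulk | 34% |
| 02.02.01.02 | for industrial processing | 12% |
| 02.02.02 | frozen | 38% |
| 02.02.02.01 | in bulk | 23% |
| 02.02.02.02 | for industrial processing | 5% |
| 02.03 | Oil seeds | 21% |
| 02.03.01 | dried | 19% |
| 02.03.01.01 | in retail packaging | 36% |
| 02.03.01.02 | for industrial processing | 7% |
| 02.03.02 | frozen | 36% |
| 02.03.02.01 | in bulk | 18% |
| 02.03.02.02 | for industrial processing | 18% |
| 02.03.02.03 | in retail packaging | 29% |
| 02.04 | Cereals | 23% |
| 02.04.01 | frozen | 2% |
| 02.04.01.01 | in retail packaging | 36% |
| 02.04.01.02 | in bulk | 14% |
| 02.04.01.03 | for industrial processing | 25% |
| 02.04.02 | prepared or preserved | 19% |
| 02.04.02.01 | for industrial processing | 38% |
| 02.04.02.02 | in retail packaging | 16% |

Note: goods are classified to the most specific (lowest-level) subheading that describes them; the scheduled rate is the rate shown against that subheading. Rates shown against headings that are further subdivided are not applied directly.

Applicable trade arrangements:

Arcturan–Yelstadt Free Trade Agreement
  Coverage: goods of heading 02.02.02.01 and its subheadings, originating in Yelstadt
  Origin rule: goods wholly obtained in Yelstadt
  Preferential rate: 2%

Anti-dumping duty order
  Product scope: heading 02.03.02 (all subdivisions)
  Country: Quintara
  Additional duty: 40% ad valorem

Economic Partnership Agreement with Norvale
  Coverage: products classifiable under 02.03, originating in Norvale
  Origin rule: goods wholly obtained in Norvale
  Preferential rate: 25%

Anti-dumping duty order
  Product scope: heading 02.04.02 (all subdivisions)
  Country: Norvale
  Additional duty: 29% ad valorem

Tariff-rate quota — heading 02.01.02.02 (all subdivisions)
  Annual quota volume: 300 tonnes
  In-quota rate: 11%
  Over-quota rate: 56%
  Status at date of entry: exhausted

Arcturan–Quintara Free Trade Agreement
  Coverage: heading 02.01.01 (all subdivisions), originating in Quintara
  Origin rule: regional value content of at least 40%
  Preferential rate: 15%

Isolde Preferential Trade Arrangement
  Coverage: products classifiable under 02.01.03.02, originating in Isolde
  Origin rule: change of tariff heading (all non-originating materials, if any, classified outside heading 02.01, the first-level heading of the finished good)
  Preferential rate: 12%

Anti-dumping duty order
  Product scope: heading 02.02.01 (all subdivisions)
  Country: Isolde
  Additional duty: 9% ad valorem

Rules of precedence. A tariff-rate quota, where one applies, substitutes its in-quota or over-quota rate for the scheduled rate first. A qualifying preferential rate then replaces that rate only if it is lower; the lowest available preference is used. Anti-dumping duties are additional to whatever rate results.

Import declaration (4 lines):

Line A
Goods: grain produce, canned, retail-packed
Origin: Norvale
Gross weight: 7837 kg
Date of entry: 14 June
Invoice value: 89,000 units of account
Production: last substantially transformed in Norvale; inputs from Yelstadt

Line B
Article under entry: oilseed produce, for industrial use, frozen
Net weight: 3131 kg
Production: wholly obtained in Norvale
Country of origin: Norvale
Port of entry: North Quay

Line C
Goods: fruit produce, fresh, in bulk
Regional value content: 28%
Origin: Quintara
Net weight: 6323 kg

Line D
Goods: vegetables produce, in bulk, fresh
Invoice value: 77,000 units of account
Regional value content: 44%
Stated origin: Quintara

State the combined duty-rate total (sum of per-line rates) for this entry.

Line A: grain → 02.04; canned → 02.04.02; retail-packed → 02.04.02.02. Scheduled 16%. Norvale agreement on 02.03: 02.04.02.02 not covered; anti-dumping (Norvale, 02.04.02): +29%; total 16% + 29% = 45%. → 45%.
Line B: oilseed → 02.03; frozen → 02.03.02; for industrial use → 02.03.02.02. Scheduled 18%. Norvale agreement on 02.03: wholly obtained → 25% available; preference 25% not lower than 18% → no reduction. → 18%.
Line C: fruit → 02.02; fresh → 02.02.01; in bulk → 02.02.01.01. Scheduled 34%. Quintara agreement on 02.01.01: 02.02.01.01 not covered. → 34%.
Line D: vegetables → 02.01; fresh → 02.01.01; in bulk → 02.01.01.01. Scheduled 34%. Quintara agreement on 02.01.01: RVC ≥ 40% → 15% available; preferential 15%. → 15%.
Sum: 45% + 18% + 34% + 15% = 112%.

112%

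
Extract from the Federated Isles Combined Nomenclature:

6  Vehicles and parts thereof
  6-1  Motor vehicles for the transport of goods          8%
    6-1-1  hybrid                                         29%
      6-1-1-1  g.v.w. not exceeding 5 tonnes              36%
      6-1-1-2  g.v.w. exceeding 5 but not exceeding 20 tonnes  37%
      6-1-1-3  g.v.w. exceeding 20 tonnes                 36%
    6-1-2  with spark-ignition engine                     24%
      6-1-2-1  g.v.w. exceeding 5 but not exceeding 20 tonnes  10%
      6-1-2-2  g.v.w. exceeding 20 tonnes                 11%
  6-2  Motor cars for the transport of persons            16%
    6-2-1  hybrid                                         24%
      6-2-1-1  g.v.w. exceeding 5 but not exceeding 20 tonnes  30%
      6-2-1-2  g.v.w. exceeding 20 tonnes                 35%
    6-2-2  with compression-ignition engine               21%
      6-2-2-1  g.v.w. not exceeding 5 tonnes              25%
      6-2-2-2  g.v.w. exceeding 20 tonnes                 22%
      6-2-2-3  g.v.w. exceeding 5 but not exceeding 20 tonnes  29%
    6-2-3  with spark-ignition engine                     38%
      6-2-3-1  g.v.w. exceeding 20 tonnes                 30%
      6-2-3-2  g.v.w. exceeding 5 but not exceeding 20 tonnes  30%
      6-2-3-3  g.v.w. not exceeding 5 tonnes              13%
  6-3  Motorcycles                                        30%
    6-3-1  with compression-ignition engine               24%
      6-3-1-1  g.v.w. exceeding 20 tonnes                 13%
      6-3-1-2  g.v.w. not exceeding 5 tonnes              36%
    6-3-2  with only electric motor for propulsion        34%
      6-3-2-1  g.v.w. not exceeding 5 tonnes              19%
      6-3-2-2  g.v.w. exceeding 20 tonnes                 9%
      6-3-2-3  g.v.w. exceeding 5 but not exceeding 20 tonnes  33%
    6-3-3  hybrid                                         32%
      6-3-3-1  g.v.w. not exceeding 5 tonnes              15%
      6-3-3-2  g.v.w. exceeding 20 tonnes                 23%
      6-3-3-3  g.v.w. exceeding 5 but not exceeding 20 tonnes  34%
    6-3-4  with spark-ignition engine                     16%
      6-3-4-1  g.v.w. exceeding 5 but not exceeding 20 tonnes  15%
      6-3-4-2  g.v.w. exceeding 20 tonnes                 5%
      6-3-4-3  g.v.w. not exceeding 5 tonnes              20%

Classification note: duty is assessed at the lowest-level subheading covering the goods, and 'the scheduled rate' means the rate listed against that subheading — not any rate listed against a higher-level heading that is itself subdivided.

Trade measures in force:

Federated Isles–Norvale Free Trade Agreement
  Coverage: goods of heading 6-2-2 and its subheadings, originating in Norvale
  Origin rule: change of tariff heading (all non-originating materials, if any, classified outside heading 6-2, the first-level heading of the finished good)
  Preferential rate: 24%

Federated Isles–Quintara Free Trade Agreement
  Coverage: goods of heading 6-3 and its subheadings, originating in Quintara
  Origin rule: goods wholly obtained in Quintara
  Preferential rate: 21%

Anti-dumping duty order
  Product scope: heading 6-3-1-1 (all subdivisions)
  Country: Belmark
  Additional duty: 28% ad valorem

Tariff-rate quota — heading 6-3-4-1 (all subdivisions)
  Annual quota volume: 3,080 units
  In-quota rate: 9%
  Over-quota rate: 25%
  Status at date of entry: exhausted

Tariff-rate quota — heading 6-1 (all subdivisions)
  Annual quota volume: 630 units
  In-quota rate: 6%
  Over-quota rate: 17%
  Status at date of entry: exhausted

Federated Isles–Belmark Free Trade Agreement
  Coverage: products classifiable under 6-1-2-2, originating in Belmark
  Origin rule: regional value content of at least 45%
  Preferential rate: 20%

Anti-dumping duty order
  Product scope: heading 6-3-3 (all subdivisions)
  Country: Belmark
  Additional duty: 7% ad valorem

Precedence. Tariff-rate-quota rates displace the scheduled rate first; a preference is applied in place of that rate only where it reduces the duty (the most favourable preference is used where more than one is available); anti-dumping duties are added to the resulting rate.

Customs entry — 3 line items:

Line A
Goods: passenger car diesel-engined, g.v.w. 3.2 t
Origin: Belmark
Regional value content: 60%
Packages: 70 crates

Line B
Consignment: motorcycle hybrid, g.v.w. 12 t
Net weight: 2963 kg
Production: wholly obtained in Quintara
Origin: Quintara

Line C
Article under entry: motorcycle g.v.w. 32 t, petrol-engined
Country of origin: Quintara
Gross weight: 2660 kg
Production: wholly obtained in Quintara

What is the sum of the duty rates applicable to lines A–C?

51%

Line A: passenger car → 6-2; diesel-engined → 6-2-2; g.v.w. 3.2 t → 6-2-2-1. Scheduled 25%. Belmark agreement on 6-1-2-2: 6-2-2-1 not covered. → 25%.
Line B: motorcycle → 6-3; hybrid → 6-3-3; g.v.w. 12 t → 6-3-3-3. Scheduled 34%. Quintara agreement on 6-3: wholly obtained → 21% available; preferential 21%. → 21%.
Line C: motorcycle → 6-3; petrol-engined → 6-3-4; g.v.w. 32 t → 6-3-4-2. Scheduled 5%. Quintara agreement on 6-3: wholly obtained → 21% available; preference 21% not lower than 5% → no reduction. → 5%.
Sum: 25% + 21% + 5% = 51%.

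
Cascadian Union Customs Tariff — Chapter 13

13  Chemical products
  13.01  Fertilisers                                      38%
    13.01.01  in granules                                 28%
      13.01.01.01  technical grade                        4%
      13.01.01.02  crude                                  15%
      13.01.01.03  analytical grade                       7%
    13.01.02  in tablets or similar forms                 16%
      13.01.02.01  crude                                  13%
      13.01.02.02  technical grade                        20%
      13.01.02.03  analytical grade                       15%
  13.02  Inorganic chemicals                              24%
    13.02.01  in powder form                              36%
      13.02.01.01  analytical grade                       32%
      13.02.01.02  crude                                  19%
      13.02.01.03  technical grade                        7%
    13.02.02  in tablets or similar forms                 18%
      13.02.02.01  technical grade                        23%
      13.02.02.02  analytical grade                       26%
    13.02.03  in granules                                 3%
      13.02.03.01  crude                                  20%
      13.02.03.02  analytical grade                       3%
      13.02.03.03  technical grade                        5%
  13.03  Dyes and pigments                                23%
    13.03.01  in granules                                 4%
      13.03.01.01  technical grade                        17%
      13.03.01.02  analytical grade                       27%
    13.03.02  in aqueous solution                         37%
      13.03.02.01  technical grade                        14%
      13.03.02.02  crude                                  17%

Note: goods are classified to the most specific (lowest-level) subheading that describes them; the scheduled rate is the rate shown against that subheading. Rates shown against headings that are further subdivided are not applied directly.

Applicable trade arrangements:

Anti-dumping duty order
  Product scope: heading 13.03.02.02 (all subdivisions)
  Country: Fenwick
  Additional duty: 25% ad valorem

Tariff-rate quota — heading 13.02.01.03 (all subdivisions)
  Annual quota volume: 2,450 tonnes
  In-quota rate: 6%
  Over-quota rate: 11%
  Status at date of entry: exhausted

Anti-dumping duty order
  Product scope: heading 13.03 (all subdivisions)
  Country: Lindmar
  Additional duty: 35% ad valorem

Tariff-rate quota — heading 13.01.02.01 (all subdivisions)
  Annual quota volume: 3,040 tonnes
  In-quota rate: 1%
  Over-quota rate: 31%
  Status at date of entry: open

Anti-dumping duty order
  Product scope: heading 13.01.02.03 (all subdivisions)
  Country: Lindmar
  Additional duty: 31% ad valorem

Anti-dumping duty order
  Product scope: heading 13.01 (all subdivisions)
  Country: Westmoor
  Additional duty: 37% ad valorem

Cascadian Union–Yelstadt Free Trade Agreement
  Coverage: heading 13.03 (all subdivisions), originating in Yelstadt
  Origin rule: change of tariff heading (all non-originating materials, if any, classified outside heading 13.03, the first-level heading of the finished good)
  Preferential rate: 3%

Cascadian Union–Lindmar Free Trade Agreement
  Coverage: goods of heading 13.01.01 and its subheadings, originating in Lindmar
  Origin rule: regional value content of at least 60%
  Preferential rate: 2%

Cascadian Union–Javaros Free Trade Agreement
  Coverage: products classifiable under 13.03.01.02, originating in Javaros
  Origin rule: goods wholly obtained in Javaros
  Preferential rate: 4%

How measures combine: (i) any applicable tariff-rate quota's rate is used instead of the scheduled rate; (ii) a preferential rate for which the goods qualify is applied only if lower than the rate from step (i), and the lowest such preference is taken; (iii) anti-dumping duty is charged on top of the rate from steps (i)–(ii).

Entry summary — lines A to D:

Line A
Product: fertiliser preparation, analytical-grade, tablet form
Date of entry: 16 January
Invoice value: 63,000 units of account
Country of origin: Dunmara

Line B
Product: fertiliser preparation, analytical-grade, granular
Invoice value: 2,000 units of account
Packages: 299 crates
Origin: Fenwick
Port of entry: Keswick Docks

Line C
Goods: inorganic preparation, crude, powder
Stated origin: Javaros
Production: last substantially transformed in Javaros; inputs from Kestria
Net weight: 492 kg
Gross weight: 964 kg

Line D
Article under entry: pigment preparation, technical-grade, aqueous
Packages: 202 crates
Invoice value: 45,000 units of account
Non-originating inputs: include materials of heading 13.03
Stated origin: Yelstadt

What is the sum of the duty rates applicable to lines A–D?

Line A: fertiliser → 13.01; tablet form → 13.01.02; analytical-grade → 13.01.02.03. Scheduled 15%. No special measure applies. → 15%.
Line B: fertiliser → 13.01; granular → 13.01.01; analytical-grade → 13.01.01.03. Scheduled 7%. No special measure applies. → 7%.
Line C: inorganic → 13.02; powder → 13.02.01; crude → 13.02.01.02. Scheduled 19%. Javaros agreement on 13.03.01.02: 13.02.01.02 not covered. → 19%.
Line D: pigment → 13.03; aqueous → 13.03.02; technical-grade → 13.03.02.01. Scheduled 14%. Yelstadt agreement on 13.03: CTH not met. → 14%.
Sum: 15% + 7% + 19% + 14% = 55%.

55%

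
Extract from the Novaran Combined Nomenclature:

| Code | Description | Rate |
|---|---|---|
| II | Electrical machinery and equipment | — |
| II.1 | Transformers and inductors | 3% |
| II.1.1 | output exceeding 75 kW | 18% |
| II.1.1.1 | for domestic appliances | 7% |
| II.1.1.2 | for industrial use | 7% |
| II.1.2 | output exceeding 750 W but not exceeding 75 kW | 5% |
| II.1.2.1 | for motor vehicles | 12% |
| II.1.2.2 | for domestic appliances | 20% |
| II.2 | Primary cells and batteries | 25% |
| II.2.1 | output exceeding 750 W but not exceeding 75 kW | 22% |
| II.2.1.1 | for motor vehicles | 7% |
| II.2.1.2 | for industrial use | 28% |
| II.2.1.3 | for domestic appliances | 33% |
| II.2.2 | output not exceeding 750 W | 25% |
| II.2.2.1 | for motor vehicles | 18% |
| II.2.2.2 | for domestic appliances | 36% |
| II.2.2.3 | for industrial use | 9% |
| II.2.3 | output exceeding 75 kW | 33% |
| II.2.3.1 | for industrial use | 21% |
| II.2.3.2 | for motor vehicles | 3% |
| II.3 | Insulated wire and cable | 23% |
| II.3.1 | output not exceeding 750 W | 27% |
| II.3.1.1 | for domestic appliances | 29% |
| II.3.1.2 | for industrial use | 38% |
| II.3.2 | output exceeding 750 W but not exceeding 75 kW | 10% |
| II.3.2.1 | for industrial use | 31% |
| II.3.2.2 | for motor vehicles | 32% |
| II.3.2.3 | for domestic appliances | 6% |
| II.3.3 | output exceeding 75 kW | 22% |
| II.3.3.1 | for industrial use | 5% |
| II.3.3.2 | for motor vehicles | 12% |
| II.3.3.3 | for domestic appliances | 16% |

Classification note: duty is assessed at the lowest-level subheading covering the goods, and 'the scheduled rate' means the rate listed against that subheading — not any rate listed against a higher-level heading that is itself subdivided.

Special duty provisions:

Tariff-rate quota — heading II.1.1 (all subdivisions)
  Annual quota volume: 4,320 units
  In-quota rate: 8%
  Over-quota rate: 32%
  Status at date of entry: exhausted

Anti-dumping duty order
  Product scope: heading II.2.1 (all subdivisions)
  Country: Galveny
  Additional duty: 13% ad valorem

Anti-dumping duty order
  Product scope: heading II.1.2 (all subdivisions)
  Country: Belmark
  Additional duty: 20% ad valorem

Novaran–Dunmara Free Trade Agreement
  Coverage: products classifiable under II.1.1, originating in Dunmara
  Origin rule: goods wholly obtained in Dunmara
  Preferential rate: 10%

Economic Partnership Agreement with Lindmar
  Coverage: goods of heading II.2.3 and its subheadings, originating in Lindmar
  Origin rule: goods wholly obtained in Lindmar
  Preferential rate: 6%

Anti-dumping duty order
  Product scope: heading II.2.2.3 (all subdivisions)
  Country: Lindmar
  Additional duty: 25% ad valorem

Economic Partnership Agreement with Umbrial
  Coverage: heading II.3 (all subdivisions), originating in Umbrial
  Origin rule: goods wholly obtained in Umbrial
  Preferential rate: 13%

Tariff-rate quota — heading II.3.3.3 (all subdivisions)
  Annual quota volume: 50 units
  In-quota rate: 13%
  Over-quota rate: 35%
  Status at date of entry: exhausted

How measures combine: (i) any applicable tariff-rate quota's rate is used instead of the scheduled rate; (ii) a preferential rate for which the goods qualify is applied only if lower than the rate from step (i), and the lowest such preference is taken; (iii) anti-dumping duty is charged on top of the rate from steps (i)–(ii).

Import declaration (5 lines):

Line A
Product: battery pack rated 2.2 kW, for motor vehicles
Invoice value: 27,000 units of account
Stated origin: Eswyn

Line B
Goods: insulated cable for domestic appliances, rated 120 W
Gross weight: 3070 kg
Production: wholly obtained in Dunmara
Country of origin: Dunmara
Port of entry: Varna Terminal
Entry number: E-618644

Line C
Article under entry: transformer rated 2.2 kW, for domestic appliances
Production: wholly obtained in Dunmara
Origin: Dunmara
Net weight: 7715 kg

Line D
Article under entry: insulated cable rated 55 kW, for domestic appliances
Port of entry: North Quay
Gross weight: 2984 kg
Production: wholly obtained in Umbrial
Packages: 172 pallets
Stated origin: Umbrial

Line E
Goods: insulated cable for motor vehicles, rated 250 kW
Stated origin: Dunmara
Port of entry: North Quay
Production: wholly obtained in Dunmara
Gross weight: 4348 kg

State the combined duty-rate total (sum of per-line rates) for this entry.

Line A: battery pack → II.2; rated 2.2 kW → II.2.1; for motor vehicles → II.2.1.1. Scheduled 7%. No special measure applies. → 7%.
Line B: insulated cable → II.3; rated 120 W → II.3.1; for domestic appliances → II.3.1.1. Scheduled 29%. Dunmara agreement on II.1.1: II.3.1.1 not covered. → 29%.
Line C: transformer → II.1; rated 2.2 kW → II.1.2; for domestic appliances → II.1.2.2. Scheduled 20%. Dunmara agreement on II.1.1: II.1.2.2 not covered. → 20%.
Line D: insulated cable → II.3; rated 55 kW → II.3.2; for domestic appliances → II.3.2.3. Scheduled 6%. Umbrial agreement on II.3: wholly obtained → 13% available; preference 13% not lower than 6% → no reduction. → 6%.
Line E: insulated cable → II.3; rated 250 kW → II.3.3; for motor vehicles → II.3.3.2. Scheduled 12%. Dunmara agreement on II.1.1: II.3.3.2 not covered. → 12%.
Sum: 7% + 29% + 20% + 6% + 12% = 74%.

74%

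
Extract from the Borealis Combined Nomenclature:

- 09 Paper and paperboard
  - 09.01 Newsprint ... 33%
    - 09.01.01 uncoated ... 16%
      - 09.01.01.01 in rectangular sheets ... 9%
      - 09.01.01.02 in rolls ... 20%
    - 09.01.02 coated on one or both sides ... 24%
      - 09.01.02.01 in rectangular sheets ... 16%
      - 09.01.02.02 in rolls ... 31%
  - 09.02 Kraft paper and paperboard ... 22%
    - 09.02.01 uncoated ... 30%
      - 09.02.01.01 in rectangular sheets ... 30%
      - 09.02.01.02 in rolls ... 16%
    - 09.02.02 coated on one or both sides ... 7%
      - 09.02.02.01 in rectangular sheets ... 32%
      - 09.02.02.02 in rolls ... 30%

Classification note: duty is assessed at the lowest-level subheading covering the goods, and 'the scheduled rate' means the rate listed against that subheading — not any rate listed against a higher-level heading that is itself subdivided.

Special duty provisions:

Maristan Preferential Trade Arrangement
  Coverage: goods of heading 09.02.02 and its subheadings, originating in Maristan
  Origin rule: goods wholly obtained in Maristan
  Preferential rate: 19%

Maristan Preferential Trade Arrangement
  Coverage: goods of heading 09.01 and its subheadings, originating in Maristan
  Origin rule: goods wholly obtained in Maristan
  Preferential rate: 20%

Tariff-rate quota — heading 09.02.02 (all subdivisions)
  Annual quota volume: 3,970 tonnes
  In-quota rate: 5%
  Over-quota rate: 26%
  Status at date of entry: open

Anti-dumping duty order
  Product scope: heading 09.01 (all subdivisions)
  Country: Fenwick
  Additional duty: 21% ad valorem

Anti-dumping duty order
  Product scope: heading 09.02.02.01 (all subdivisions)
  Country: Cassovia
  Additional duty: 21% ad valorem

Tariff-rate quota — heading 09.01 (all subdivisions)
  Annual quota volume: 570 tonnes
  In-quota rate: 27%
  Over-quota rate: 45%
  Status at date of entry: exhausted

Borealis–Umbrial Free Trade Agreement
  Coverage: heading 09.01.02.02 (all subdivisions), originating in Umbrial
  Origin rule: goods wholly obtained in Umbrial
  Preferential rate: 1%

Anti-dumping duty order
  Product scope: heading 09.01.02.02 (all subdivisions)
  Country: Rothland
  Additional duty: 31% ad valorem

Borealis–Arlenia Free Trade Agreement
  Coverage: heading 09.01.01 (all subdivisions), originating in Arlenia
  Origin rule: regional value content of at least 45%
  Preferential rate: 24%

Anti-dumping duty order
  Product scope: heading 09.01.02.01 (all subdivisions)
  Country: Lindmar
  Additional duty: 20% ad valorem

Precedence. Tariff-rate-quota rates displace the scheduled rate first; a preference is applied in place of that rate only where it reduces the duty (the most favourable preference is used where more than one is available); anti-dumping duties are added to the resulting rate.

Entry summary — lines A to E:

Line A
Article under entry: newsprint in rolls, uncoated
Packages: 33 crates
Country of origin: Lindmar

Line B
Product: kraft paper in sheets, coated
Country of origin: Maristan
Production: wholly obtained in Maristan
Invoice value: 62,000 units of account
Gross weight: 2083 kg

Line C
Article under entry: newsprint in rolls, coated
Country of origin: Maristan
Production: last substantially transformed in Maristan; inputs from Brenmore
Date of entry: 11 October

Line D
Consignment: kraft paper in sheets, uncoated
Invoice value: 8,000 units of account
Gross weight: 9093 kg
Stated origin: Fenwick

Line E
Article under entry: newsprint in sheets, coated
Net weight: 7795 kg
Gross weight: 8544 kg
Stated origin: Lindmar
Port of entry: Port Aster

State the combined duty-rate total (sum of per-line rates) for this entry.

Line A: newsprint → 09.01; uncoated → 09.01.01; in rolls → 09.01.01.02. Scheduled 20%. quota on 09.01 exhausted → over-quota 45%. → 45%.
Line B: kraft paper → 09.02; coated → 09.02.02; in sheets → 09.02.02.01. Scheduled 32%. quota on 09.02.02 open → in-quota 5%; Maristan agreement on 09.02.02: wholly obtained → 19% available; Maristan agreement on 09.01: 09.02.02.01 not covered; preference 19% not lower than 5% → no reduction. → 5%.
Line C: newsprint → 09.01; coated → 09.01.02; in rolls → 09.01.02.02. Scheduled 31%. quota on 09.01 exhausted → over-quota 45%; Maristan agreement on 09.02.02: 09.01.02.02 not covered; Maristan agreement on 09.01: not wholly obtained. → 45%.
Line D: kraft paper → 09.02; uncoated → 09.02.01; in sheets → 09.02.01.01. Scheduled 30%. No special measure applies. → 30%.
Line E: newsprint → 09.01; coated → 09.01.02; in sheets → 09.01.02.01. Scheduled 16%. quota on 09.01 exhausted → over-quota 45%; anti-dumping (Lindmar, 09.01.02.01): +20%; total 45% + 20% = 65%. → 65%.
Sum: 45% + 5% + 45% + 30% + 65% = 190%.

190%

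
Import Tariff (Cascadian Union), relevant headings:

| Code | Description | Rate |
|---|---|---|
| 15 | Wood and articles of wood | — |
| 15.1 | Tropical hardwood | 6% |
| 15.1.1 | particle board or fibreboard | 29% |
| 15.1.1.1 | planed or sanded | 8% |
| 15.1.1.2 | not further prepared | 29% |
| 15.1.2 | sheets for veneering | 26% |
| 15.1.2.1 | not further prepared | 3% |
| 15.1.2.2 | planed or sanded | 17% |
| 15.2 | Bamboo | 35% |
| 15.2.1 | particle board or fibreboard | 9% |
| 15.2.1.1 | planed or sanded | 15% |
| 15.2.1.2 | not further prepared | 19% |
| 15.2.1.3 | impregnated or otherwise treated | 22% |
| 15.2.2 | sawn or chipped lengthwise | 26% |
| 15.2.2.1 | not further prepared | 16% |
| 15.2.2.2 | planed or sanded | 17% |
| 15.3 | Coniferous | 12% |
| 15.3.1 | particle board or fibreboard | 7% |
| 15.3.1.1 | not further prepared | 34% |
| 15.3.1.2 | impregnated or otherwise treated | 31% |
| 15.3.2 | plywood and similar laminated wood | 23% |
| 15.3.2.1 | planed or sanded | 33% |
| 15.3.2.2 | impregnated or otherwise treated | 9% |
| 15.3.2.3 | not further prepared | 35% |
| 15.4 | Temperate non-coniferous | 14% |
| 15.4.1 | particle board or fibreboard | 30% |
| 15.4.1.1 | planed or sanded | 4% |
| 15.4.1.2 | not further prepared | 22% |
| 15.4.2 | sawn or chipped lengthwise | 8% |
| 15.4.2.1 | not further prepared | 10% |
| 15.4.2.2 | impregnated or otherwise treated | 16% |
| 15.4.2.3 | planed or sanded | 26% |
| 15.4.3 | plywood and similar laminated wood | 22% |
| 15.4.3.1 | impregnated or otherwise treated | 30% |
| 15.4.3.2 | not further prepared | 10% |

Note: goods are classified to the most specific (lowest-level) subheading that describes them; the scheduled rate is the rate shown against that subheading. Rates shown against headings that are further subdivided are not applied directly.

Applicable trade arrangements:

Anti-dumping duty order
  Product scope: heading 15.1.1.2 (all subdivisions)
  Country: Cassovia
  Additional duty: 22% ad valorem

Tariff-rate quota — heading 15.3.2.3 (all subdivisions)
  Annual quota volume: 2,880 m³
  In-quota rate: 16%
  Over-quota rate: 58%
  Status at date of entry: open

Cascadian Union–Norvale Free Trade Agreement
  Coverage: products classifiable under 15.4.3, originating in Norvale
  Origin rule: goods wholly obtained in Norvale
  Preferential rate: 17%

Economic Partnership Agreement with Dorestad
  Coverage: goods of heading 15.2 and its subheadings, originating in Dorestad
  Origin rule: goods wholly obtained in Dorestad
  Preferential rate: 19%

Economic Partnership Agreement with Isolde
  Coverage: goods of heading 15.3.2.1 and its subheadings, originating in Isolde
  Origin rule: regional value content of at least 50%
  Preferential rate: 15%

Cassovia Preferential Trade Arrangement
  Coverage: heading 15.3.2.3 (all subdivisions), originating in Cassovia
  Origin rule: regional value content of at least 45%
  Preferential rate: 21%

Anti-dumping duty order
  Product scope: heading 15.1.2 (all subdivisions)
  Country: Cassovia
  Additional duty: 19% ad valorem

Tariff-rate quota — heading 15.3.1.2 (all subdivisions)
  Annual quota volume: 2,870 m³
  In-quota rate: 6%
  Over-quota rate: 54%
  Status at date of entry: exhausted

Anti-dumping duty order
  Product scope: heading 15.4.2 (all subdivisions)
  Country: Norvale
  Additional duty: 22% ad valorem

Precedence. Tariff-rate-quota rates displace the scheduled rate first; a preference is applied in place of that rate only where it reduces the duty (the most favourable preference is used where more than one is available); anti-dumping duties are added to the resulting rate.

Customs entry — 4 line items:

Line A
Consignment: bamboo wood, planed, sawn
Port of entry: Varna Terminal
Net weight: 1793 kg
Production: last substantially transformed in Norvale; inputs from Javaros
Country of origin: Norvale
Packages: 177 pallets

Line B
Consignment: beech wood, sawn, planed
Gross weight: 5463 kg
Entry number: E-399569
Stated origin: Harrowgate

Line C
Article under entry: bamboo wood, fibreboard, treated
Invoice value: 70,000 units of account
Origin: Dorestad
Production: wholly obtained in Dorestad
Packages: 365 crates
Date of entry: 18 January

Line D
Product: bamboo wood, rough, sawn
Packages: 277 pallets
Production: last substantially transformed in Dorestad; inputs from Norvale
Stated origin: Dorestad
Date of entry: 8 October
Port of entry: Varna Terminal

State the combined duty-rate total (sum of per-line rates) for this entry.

78%

Line A: bamboo → 15.2; sawn → 15.2.2; planed → 15.2.2.2. Scheduled 17%. Norvale agreement on 15.4.3: 15.2.2.2 not covered. → 17%.
Line B: beech → 15.4; sawn → 15.4.2; planed → 15.4.2.3. Scheduled 26%. No special measure applies. → 26%.
Line C: bamboo → 15.2; fibreboard → 15.2.1; treated → 15.2.1.3. Scheduled 22%. Dorestad agreement on 15.2: wholly obtained → 19% available; preferential 19%. → 19%.
Line D: bamboo → 15.2; sawn → 15.2.2; rough → 15.2.2.1. Scheduled 16%. Dorestad agreement on 15.2: not wholly obtained. → 16%.
Sum: 17% + 26% + 19% + 16% = 78%.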